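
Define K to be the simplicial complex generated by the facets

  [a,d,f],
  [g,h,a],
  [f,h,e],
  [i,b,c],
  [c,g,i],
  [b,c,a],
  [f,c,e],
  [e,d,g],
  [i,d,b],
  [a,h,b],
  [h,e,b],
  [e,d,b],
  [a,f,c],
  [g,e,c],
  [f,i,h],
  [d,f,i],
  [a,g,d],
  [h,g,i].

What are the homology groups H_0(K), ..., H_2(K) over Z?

H_0 = Z,  H_1 = Z^2,  H_2 = Z.

Take the total order a < b < c < d < e < f < g < h < i on the vertex set. Then K (dimension 2) consists of the simplices:

  0-simplices (9): a, b, c, d, e, f, g, h, i
  1-simplices (27): ab, ac, ad, af, ag, ah, bc, bd, be, bh, bi, ce, cf, cg, ci, de, df, dg, di, ef, eg, eh, fh, fi, gh, gi, hi
  2-simplices (18): abc, abh, acf, adf, adg, agh, bci, bde, bdi, beh, cef, ceg, cgi, deg, dfi, efh, fhi, ghi

Hence C_0 ≅ Z^9, C_1 ≅ Z^27, C_2 ≅ Z^18.

The boundary map ∂_1: C_1 → C_0 sends each edge [p,q] (with p < q) to q − p. For instance
  ∂ab = b − a.
This gives a 9×27 integer matrix of rank 8; reducing to Smith normal form yields diagonal entries (1,1,1,1,1,1,1,1).

The boundary map ∂_2: C_2 → C_1 maps a triangle to the signed sum of its edges. For instance
  ∂bci = ci − bi + bc,
  ∂beh = eh − bh + be.
The 27×18 boundary matrix has rank 17 and Smith normal form diag(1,1,1,1,1,1,1,1,1,1,1,1,1,1,1,1,1).

Now H_k = ker ∂_k / im ∂_{k+1}, so:

  H_0: rank C_0 − rank ∂_1 = 9 − 8 = 1, and the invariant factors of ∂_1 are all 1, so H_0 = Z.
  H_1: rank ker ∂_1 − rank ∂_2 = (27 − 8) − 17 = 2, and the invariant factors of ∂_2 are all 1, so H_1 = Z^2.
  H_2: rank ker ∂_2 − rank ∂_3 = (18 − 17) − 0 = 1, and there is no ∂_3, so H_2 = Z.

As a check, the Euler characteristic is 9 − 27 + 18 = 0, which agrees with 1 − 2 + 1 = 0.
(K is a triangulation of the torus T^2.)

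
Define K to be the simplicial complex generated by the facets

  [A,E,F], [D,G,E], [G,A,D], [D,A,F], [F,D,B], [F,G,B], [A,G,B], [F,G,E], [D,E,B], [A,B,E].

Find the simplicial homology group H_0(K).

H_0 = Z.

We work with the vertex ordering A < B < D < E < F < G. The simplices of K, each written with vertices in increasing order, are:

  0-simplices (6): A, B, D, E, F, G
  1-simplices (15): AB, AD, AE, AF, AG, BD, BE, BF, BG, DE, DF, DG, EF, EG, FG
  2-simplices (10): ABE, ABG, ADF, ADG, AEF, BDE, BDF, BFG, DEG, EFG

Hence C_0 ≅ Z^6, C_1 ≅ Z^15, C_2 ≅ Z^10.

The boundary map ∂_1: C_1 → C_0 maps an edge to its endpoints' difference, ∂[p,q] = q − p. For instance
  ∂AB = B − A.
The resulting 6×15 matrix has rank 5, and its Smith normal form has invariant factors (1,1,1,1,1).

∂_2: C_2 → C_1 maps a triangle to the signed sum of its edges. For instance
  ∂ADG = DG − AG + AD,
  ∂BDF = DF − BF + BD.
The resulting 15×10 matrix has rank 10, and its Smith normal form has invariant factors (1,1,1,1,1,1,1,1,1,2).

Reading off H_k = ker ∂_k / im ∂_{k+1}:

  H_0: rank C_0 − rank ∂_1 = 6 − 5 = 1, and the invariant factors of ∂_1 are all 1, so H_0 ≅ Z.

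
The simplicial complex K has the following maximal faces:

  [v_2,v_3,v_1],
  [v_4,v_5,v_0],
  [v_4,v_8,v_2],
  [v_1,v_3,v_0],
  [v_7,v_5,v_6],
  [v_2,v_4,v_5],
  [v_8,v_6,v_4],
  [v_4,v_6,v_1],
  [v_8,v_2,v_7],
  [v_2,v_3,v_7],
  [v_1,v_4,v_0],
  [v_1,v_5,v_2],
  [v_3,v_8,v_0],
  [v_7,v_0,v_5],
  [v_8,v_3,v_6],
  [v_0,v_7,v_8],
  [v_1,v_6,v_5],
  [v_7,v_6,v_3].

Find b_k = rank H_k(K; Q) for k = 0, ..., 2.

Take the total order v_0 < v_1 < v_2 < v_3 < v_4 < v_5 < v_6 < v_7 < v_8 on the vertex set. Then K (dimension 2) consists of the simplices:

  0-simplices (9): [v_0], [v_1], [v_2], [v_3], [v_4], [v_5], [v_6], [v_7], [v_8]
  1-simplices (27): (27 of them)
  2-simplices (18): (18 of them)

Hence C_0 ≅ Z^9, C_1 ≅ Z^27, C_2 ≅ Z^18.

∂_1: C_1 → C_0 is given by ∂[p,q] = [q] − [p].
The resulting 9×27 matrix has rank 8, and its Smith normal form has invariant factors (1,1,1,1,1,1,1,1).

The boundary map ∂_2: C_2 → C_1 maps a triangle to the signed sum of its edges. For instance
  ∂[v_0,v_5,v_7] = [v_5,v_7] − [v_0,v_7] + [v_0,v_5],
  ∂[v_0,v_1,v_4] = [v_1,v_4] − [v_0,v_4] + [v_0,v_1].
As a 27×18 matrix over Z this has rank 18, with invariant factors (1,1,1,1,1,1,1,1,1,1,1,1,1,1,1,1,1,2).

Reading off H_k = ker ∂_k / im ∂_{k+1}:

  H_0: rank C_0 − rank ∂_1 = 9 − 8 = 1, and the invariant factors of ∂_1 are all 1, so H_0 = Z.
  H_1: rank ker ∂_1 − rank ∂_2 = (27 − 8) − 18 = 1, and ∂_2 has invariant factor 2 > 1, so H_1 = Z × Z/2.
  H_2: rank ker ∂_2 − rank ∂_3 = (18 − 18) − 0 = 0, and there is no ∂_3, so H_2 = 0.

Hence the Betti numbers are b_0 = 1, b_1 = 1, b_2 = 0.

b_0 = 1, b_1 = 1, b_2 = 0.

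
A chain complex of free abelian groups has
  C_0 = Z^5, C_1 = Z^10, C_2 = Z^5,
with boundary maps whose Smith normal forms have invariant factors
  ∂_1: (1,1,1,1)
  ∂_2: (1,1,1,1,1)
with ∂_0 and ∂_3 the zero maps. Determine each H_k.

H_0: b_0 = 5 − 0 − 4 = 1; torsion from ∂_1 factors > 1: none. So H_0 = Z.
H_1: b_1 = 10 − 4 − 5 = 1; torsion from ∂_2 factors > 1: none. So H_1 = Z.
H_2: b_2 = 5 − 5 − 0 = 0; torsion from ∂_3 factors > 1: none. So H_2 = 0.

H_0 = Z,  H_1 = Z,  H_2 = 0.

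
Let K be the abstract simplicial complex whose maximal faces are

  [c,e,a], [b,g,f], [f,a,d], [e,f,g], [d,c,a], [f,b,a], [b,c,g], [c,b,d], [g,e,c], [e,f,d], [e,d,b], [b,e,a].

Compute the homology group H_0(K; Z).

Take the total order a < b < c < d < e < f < g on the vertex set. Then K (dimension 2) consists of the simplices:

  0-simplices (7): a, b, c, d, e, f, g
  1-simplices (18): ab, ac, ad, ae, af, bc, bd, be, bf, bg, cd, ce, cg, de, df, ef, eg, fg
  2-simplices (12): abe, abf, acd, ace, adf, bcd, bcg, bde, bfg, ceg, def, efg

giving chain groups C_0 ≅ Z^7, C_1 ≅ Z^18, C_2 ≅ Z^12.

Boundary ∂_1: C_1 → C_0 is given by ∂[p,q] = [q] − [p]. For instance
  ∂bc = c − b.
The 7×18 boundary matrix has rank 6 and Smith normal form diag(1,1,1,1,1,1).

∂_2: C_2 → C_1 acts by ∂[p,q,r] = [q,r] − [p,r] + [p,q]. For instance
  ∂abe = be − ae + ab,
  ∂ceg = eg − cg + ce.
The 18×12 boundary matrix has rank 12 and Smith normal form diag(1,1,1,1,1,1,1,1,1,1,1,2).

Now H_k = ker ∂_k / im ∂_{k+1}, so:

  H_0: rank C_0 − rank ∂_1 = 7 − 6 = 1, and the invariant factors of ∂_1 are all 1, so H_0 ≅ Z.

H_0 = Z.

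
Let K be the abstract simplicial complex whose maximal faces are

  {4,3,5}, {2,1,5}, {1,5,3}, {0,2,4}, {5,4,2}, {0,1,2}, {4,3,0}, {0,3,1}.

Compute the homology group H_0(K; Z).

H_0 ≅ Z.

Order the vertices as 0 < 1 < 2 < 3 < 4 < 5. Listing each simplex with vertices in this order, K has dimension 2 with simplices:

  0-simplices (6): [0], [1], [2], [3], [4], [5]
  1-simplices (12): [0,1], [0,2], [0,3], [0,4], [1,2], [1,3], [1,5], [2,4], [2,5], [3,4], [3,5], [4,5]
  2-simplices (8): [0,1,2], [0,1,3], [0,2,4], [0,3,4], [1,2,5], [1,3,5], [2,4,5], [3,4,5]

Hence C_0 ≅ Z^6, C_1 ≅ Z^12, C_2 ≅ Z^8.

The boundary map ∂_1: C_1 → C_0 sends each edge [p,q] (with p < q) to q − p. For instance
  ∂[1,3] = [3] − [1].
This gives a 6×12 integer matrix of rank 5; reducing to Smith normal form yields diagonal entries (1,1,1,1,1).

∂_2: C_2 → C_1 acts by ∂[p,q,r] = [q,r] − [p,r] + [p,q]. For instance
  ∂[1,2,5] = [2,5] − [1,5] + [1,2],
  ∂[0,1,3] = [1,3] − [0,3] + [0,1].
The resulting 12×8 matrix has rank 7, and its Smith normal form has invariant factors (1,1,1,1,1,1,1).

Now H_k = ker ∂_k / im ∂_{k+1}, so:

  H_0: rank C_0 − rank ∂_1 = 6 − 5 = 1, and the invariant factors of ∂_1 are all 1, so H_0 ≅ Z.

(K is a triangulation of the 2-sphere S^2.)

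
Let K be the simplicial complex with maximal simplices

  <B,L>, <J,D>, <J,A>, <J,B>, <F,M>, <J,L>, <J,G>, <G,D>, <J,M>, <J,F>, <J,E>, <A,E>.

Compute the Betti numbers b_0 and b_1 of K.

K has 9 vertices, 12 edges.
rank ∂_0 = 0, rank ∂_1 = 8 ⇒ b_0 = 9 − 0 − 8 = 1; all invariant factors of ∂_1 are 1 so no torsion. So H_0 ≅ Z.
rank ∂_1 = 8, rank ∂_2 = 0 ⇒ b_1 = 12 − 8 − 0 = 4. So H_1 ≅ Z^4.

b_0 = 1, b_1 = 4.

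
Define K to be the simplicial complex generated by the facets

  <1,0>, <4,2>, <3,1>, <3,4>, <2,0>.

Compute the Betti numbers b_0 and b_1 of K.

Take the total order 0 < 1 < 2 < 3 < 4 on the vertex set. Then K (dimension 1) consists of the simplices:

  0-simplices (5): [0], [1], [2], [3], [4]
  1-simplices (5): [0,1], [0,2], [1,3], [2,4], [3,4]

Hence C_0 ≅ Z^5, C_1 ≅ Z^5.

The boundary map ∂_1: C_1 → C_0 is given by ∂[p,q] = [q] − [p]. For instance
  ∂[0,2] = [2] − [0].
This gives a 5×5 integer matrix of rank 4; reducing to Smith normal form yields diagonal entries (1,1,1,1).

From H_k ≅ ker(∂_k) / im(∂_{k+1}) we obtain:

  H_0: rank C_0 − rank ∂_1 = 5 − 4 = 1, and the invariant factors of ∂_1 are all 1, so H_0 = Z.
  H_1: rank ker ∂_1 − rank ∂_2 = (5 − 4) − 0 = 1, and there is no ∂_2, so H_1 = Z.

As a check, the Euler characteristic is 5 − 5 = 0, which agrees with 1 − 1 = 0.
(K is a triangulation of the circle S^1.)

Hence the Betti numbers are b_0 = 1, b_1 = 1.

b_0 = 1, b_1 = 1.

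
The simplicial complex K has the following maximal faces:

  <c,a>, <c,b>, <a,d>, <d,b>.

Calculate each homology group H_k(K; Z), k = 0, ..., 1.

H_0 ≅ Z,  H_1 ≅ Z.

Fix the vertex order a < b < c < d and write every simplex with vertices in increasing order. Then dim K = 1 and the simplices of K are:

  0-simplices (4): a, b, c, d
  1-simplices (4): ac, ad, bc, bd

so the chain groups are C_0 ≅ Z^4, C_1 ≅ Z^4.

The boundary map ∂_1: C_1 → C_0 sends each edge [p,q] (with p < q) to q − p. For instance
  ∂ac = c − a.
This gives a 4×4 integer matrix of rank 3; reducing to Smith normal form yields diagonal entries (1,1,1).

From H_k ≅ ker(∂_k) / im(∂_{k+1}) we obtain:

  H_0: rank C_0 − rank ∂_1 = 4 − 3 = 1, and the invariant factors of ∂_1 are all 1, so H_0 ≅ Z.
  H_1: rank ker ∂_1 − rank ∂_2 = (4 − 3) − 0 = 1, and there is no ∂_2, so H_1 ≅ Z.

(K is a triangulation of the circle S^1.)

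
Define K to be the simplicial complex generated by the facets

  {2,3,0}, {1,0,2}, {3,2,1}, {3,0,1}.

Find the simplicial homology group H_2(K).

Order the vertices as 0 < 1 < 2 < 3. Listing each simplex with vertices in this order, K has dimension 2 with simplices:

  0-simplices (4): [0], [1], [2], [3]
  1-simplices (6): [0,1], [0,2], [0,3], [1,2], [1,3], [2,3]
  2-simplices (4): [0,1,2], [0,1,3], [0,2,3], [1,2,3]

Hence C_0 ≅ Z^4, C_1 ≅ Z^6, C_2 ≅ Z^4.

The boundary map ∂_1: C_1 → C_0 sends each edge [p,q] (with p < q) to q − p.
This gives a 4×6 integer matrix of rank 3; reducing to Smith normal form yields diagonal entries (1,1,1).

The boundary map ∂_2: C_2 → C_1 maps a triangle to the signed sum of its edges. For instance
  ∂[0,1,3] = [1,3] − [0,3] + [0,1],
  ∂[0,2,3] = [2,3] − [0,3] + [0,2].
As a 6×4 matrix over Z this has rank 3, with invariant factors (1,1,1).

Computing H_k = (kernel of ∂_k) / (image of ∂_{k+1}):

  H_2: rank ker ∂_2 − rank ∂_3 = (4 − 3) − 0 = 1, and there is no ∂_3, so H_2 = Z.

H_2 ≅ Z.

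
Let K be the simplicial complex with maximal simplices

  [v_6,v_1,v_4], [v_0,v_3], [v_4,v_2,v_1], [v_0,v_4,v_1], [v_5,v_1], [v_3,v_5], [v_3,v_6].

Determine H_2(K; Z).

K has 7 vertices, 11 edges, 3 triangles.
rank ∂_2 = 3, rank ∂_3 = 0 ⇒ b_2 = 3 − 3 − 0 = 0. So H_2 ≅ 0.

H_2 ≅ 0.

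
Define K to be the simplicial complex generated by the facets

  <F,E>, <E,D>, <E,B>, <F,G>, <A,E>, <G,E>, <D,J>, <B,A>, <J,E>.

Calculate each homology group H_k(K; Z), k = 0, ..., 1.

H_0 ≅ Z,  H_1 ≅ Z^3.

We work with the vertex ordering A < B < D < E < F < G < J. The simplices of K, each written with vertices in increasing order, are:

  0-simplices (7): A, B, D, E, F, G, J
  1-simplices (9): AB, AE, BE, DE, DJ, EF, EG, EJ, FG

Hence C_0 ≅ Z^7, C_1 ≅ Z^9.

∂_1: C_1 → C_0 is given by ∂[p,q] = [q] − [p].
The 7×9 boundary matrix has rank 6 and Smith normal form diag(1,1,1,1,1,1).

From H_k ≅ ker(∂_k) / im(∂_{k+1}) we obtain:

  H_0: rank C_0 − rank ∂_1 = 7 − 6 = 1, and the invariant factors of ∂_1 are all 1, so H_0 ≅ Z.
  H_1: rank ker ∂_1 − rank ∂_2 = (9 − 6) − 0 = 3, and there is no ∂_2, so H_1 ≅ Z^3.

As a check, the Euler characteristic is 7 − 9 = -2, which agrees with 1 − 3 = -2.
(K is a triangulation of a wedge of 3 circles.)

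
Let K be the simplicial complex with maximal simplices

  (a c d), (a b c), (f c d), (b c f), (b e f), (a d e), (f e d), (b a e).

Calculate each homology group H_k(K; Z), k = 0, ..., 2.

Fix the vertex order a < b < c < d < e < f and write every simplex with vertices in increasing order. Then dim K = 2 and the simplices of K are:

  0-simplices (6): a, b, c, d, e, f
  1-simplices (12): ab, ac, ad, ae, bc, be, bf, cd, cf, de, df, ef
  2-simplices (8): abc, abe, acd, ade, bcf, bef, cdf, def

Hence C_0 ≅ Z^6, C_1 ≅ Z^12, C_2 ≅ Z^8.

Boundary ∂_1: C_1 → C_0 is given by ∂[p,q] = [q] − [p]. For instance
  ∂cf = f − c.
The resulting 6×12 matrix has rank 5, and its Smith normal form has invariant factors (1,1,1,1,1).

Boundary ∂_2: C_2 → C_1 maps a triangle to the signed sum of its edges. For instance
  ∂abc = bc − ac + ab,
  ∂acd = cd − ad + ac.
This gives a 12×8 integer matrix of rank 7; reducing to Smith normal form yields diagonal entries (1,1,1,1,1,1,1).

From H_k ≅ ker(∂_k) / im(∂_{k+1}) we obtain:

  H_0: rank C_0 − rank ∂_1 = 6 − 5 = 1, and the invariant factors of ∂_1 are all 1, so H_0 ≅ Z.
  H_1: rank ker ∂_1 − rank ∂_2 = (12 − 5) − 7 = 0, and the invariant factors of ∂_2 are all 1, so H_1 ≅ 0.
  H_2: rank ker ∂_2 − rank ∂_3 = (8 − 7) − 0 = 1, and there is no ∂_3, so H_2 ≅ Z.

As a check, the Euler characteristic is 6 − 12 + 8 = 2, which agrees with 1 − 0 + 1 = 2.
(K is a triangulation of the 2-sphere S^2.)

H_0 = Z,  H_1 = 0,  H_2 = Z.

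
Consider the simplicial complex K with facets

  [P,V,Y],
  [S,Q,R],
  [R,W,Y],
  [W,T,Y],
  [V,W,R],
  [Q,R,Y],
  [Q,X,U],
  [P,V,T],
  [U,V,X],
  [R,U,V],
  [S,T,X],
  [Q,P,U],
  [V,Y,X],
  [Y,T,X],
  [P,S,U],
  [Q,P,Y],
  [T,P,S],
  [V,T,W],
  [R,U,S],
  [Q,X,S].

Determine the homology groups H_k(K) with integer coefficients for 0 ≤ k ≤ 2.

We work with the vertex ordering P < Q < R < S < T < U < V < W < X < Y. The simplices of K, each written with vertices in increasing order, are:

  0-simplices (10): P, Q, R, S, T, U, V, W, X, Y
  1-simplices (30): PQ, PS, PT, PU, PV, PY, QR, QS, QU, QX, QY, RS, RU, RV, RW, RY, ST, SU, SX, TV, TW, TX, TY, UV, UX, VW, VX, VY, WY, XY
  2-simplices (20): PQU, PQY, PST, PSU, PTV, PVY, QRS, QRY, QSX, QUX, RSU, RUV, RVW, RWY, STX, TVW, TWY, TXY, UVX, VXY

giving chain groups C_0 ≅ Z^10, C_1 ≅ Z^30, C_2 ≅ Z^20.

∂_1: C_1 → C_0 sends each edge [p,q] (with p < q) to q − p.
As a 10×30 matrix over Z this has rank 9, with invariant factors (1,1,1,1,1,1,1,1,1).

∂_2: C_2 → C_1 sends each 2-simplex [p,q,r] to [q,r] − [p,r] + [p,q]. For instance
  ∂QRS = RS − QS + QR,
  ∂UVX = VX − UX + UV.
This gives a 30×20 integer matrix of rank 20; reducing to Smith normal form yields diagonal entries (1,1,1,1,1,1,1,1,1,1,1,1,1,1,1,1,1,1,1,2).

Now H_k = ker ∂_k / im ∂_{k+1}, so:

  H_0: rank C_0 − rank ∂_1 = 10 − 9 = 1, and the invariant factors of ∂_1 are all 1, so H_0 ≅ Z.
  H_1: rank ker ∂_1 − rank ∂_2 = (30 − 9) − 20 = 1, and ∂_2 has invariant factor 2 > 1, so H_1 ≅ Z ⊕ Z_2.
  H_2: rank ker ∂_2 − rank ∂_3 = (20 − 20) − 0 = 0, and there is no ∂_3, so H_2 ≅ 0.

As a check, the Euler characteristic is 10 − 30 + 20 = 0, which agrees with 1 − 1 + 0 = 0.

H_0 = Z,  H_1 = Z ⊕ Z_2,  H_2 = 0.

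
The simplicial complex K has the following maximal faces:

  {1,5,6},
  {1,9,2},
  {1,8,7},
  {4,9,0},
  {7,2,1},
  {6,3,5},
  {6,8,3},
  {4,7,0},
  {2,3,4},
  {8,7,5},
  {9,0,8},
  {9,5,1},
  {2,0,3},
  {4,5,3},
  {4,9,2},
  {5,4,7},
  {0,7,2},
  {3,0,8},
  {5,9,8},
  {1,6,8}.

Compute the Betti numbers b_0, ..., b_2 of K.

Order the vertices as 0 < 1 < 2 < 3 < 4 < 5 < 6 < 7 < 8 < 9. Listing each simplex with vertices in this order, K has dimension 2 with simplices:

  0-simplices (10): [0], [1], [2], [3], [4], [5], [6], [7], [8], [9]
  1-simplices (30): (30 of them)
  2-simplices (20): (20 of them)

giving chain groups C_0 ≅ Z^10, C_1 ≅ Z^30, C_2 ≅ Z^20.

The boundary map ∂_1: C_1 → C_0 sends each edge [p,q] (with p < q) to q − p.
As a 10×30 matrix over Z this has rank 9, with invariant factors (1,1,1,1,1,1,1,1,1).

The boundary map ∂_2: C_2 → C_1 maps a triangle to the signed sum of its edges. For instance
  ∂[5,7,8] = [7,8] − [5,8] + [5,7],
  ∂[1,5,6] = [5,6] − [1,6] + [1,5].
This gives a 30×20 integer matrix of rank 20; reducing to Smith normal form yields diagonal entries (1,1,1,1,1,1,1,1,1,1,1,1,1,1,1,1,1,1,1,2).

Computing H_k = (kernel of ∂_k) / (image of ∂_{k+1}):

  H_0: rank C_0 − rank ∂_1 = 10 − 9 = 1, and the invariant factors of ∂_1 are all 1, so H_0 = Z.
  H_1: rank ker ∂_1 − rank ∂_2 = (30 − 9) − 20 = 1, and ∂_2 has invariant factor 2 > 1, so H_1 = Z ⊕ Z/2.
  H_2: rank ker ∂_2 − rank ∂_3 = (20 − 20) − 0 = 0, and there is no ∂_3, so H_2 = 0.

Hence the Betti numbers are b_0 = 1, b_1 = 1, b_2 = 0.

b_0 = 1, b_1 = 1, b_2 = 0.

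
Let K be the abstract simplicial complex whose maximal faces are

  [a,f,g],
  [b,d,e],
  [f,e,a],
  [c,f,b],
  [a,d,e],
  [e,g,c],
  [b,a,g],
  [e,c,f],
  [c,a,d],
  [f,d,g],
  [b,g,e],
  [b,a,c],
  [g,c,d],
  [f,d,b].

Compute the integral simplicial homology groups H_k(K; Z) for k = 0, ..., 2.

K has 7 vertices, 21 edges, 14 triangles.
rank ∂_0 = 0, rank ∂_1 = 6 ⇒ b_0 = 7 − 0 − 6 = 1; all invariant factors of ∂_1 are 1 so no torsion. So H_0 = Z.
rank ∂_1 = 6, rank ∂_2 = 13 ⇒ b_1 = 21 − 6 − 13 = 2; all invariant factors of ∂_2 are 1 so no torsion. So H_1 = Z^2.
rank ∂_2 = 13, rank ∂_3 = 0 ⇒ b_2 = 14 − 13 − 0 = 1. So H_2 = Z.

H_0 ≅ Z,  H_1 ≅ Z^2,  H_2 ≅ Z.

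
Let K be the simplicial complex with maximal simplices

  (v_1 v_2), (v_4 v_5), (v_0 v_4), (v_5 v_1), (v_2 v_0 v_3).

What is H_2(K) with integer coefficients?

Take the total order v_0 < v_1 < v_2 < v_3 < v_4 < v_5 on the vertex set. Then K (dimension 2) consists of the simplices:

  0-simplices (6): [v_0], [v_1], [v_2], [v_3], [v_4], [v_5]
  1-simplices (7): [v_0,v_2], [v_0,v_3], [v_0,v_4], [v_1,v_2], [v_1,v_5], [v_2,v_3], [v_4,v_5]
  2-simplices (1): [v_0,v_2,v_3]

Hence C_0 ≅ Z^6, C_1 ≅ Z^7, C_2 ≅ Z^1.

Boundary ∂_1: C_1 → C_0 sends each edge [p,q] (with p < q) to q − p.
The resulting 6×7 matrix has rank 5, and its Smith normal form has invariant factors (1,1,1,1,1).

Boundary ∂_2: C_2 → C_1 acts by ∂[p,q,r] = [q,r] − [p,r] + [p,q]. For instance
  ∂[v_0,v_2,v_3] = [v_2,v_3] − [v_0,v_3] + [v_0,v_2].
The 7×1 boundary matrix has rank 1 and Smith normal form diag(1).

From H_k ≅ ker(∂_k) / im(∂_{k+1}) we obtain:

  H_2: rank ker ∂_2 − rank ∂_3 = (1 − 1) − 0 = 0, and there is no ∂_3, so H_2 ≅ 0.

H_2 = 0.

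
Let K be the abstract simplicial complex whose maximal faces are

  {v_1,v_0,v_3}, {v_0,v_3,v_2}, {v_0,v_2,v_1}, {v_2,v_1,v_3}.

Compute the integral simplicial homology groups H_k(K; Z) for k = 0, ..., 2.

H_0 ≅ Z,  H_1 = 0,  H_2 ≅ Z.

Fix the vertex order v_0 < v_1 < v_2 < v_3 and write every simplex with vertices in increasing order. Then dim K = 2 and the simplices of K are:

  0-simplices (4): [v_0], [v_1], [v_2], [v_3]
  1-simplices (6): [v_0,v_1], [v_0,v_2], [v_0,v_3], [v_1,v_2], [v_1,v_3], [v_2,v_3]
  2-simplices (4): [v_0,v_1,v_2], [v_0,v_1,v_3], [v_0,v_2,v_3], [v_1,v_2,v_3]

giving chain groups C_0 ≅ Z^4, C_1 ≅ Z^6, C_2 ≅ Z^4.

The boundary map ∂_1: C_1 → C_0 sends each edge [p,q] (with p < q) to q − p. For instance
  ∂[v_0,v_3] = [v_3] − [v_0].
This gives a 4×6 integer matrix of rank 3; reducing to Smith normal form yields diagonal entries (1,1,1).

Boundary ∂_2: C_2 → C_1 acts by ∂[p,q,r] = [q,r] − [p,r] + [p,q]. For instance
  ∂[v_0,v_2,v_3] = [v_2,v_3] − [v_0,v_3] + [v_0,v_2],
  ∂[v_1,v_2,v_3] = [v_2,v_3] − [v_1,v_3] + [v_1,v_2].
The 6×4 boundary matrix has rank 3 and Smith normal form diag(1,1,1).

From H_k ≅ ker(∂_k) / im(∂_{k+1}) we obtain:

  H_0: rank C_0 − rank ∂_1 = 4 − 3 = 1, and the invariant factors of ∂_1 are all 1, so H_0 ≅ Z.
  H_1: rank ker ∂_1 − rank ∂_2 = (6 − 3) − 3 = 0, and the invariant factors of ∂_2 are all 1, so H_1 ≅ 0.
  H_2: rank ker ∂_2 − rank ∂_3 = (4 − 3) − 0 = 1, and there is no ∂_3, so H_2 ≅ Z.

As a check, the Euler characteristic is 4 − 6 + 4 = 2, which agrees with 1 − 0 + 1 = 2.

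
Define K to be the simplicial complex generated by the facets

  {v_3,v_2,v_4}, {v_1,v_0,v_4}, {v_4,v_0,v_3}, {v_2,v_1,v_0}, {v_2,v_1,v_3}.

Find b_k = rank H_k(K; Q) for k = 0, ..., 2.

Fix the vertex order v_0 < v_1 < v_2 < v_3 < v_4 and write every simplex with vertices in increasing order. Then dim K = 2 and the simplices of K are:

  0-simplices (5): [v_0], [v_1], [v_2], [v_3], [v_4]
  1-simplices (10): [v_0,v_1], [v_0,v_2], [v_0,v_3], [v_0,v_4], [v_1,v_2], [v_1,v_3], [v_1,v_4], [v_2,v_3], [v_2,v_4], [v_3,v_4]
  2-simplices (5): [v_0,v_1,v_2], [v_0,v_1,v_4], [v_0,v_3,v_4], [v_1,v_2,v_3], [v_2,v_3,v_4]

so the chain groups are C_0 ≅ Z^5, C_1 ≅ Z^10, C_2 ≅ Z^5.

Boundary ∂_1: C_1 → C_0 is given by ∂[p,q] = [q] − [p]. For instance
  ∂[v_1,v_3] = [v_3] − [v_1].
This gives a 5×10 integer matrix of rank 4; reducing to Smith normal form yields diagonal entries (1,1,1,1).

∂_2: C_2 → C_1 acts by ∂[p,q,r] = [q,r] − [p,r] + [p,q]. For instance
  ∂[v_2,v_3,v_4] = [v_3,v_4] − [v_2,v_4] + [v_2,v_3],
  ∂[v_0,v_3,v_4] = [v_3,v_4] − [v_0,v_4] + [v_0,v_3].
The resulting 10×5 matrix has rank 5, and its Smith normal form has invariant factors (1,1,1,1,1).

Reading off H_k = ker ∂_k / im ∂_{k+1}:

  H_0: rank C_0 − rank ∂_1 = 5 − 4 = 1, and the invariant factors of ∂_1 are all 1, so H_0 = Z.
  H_1: rank ker ∂_1 − rank ∂_2 = (10 − 4) − 5 = 1, and the invariant factors of ∂_2 are all 1, so H_1 = Z.
  H_2: rank ker ∂_2 − rank ∂_3 = (5 − 5) − 0 = 0, and there is no ∂_3, so H_2 = 0.

As a check, the Euler characteristic is 5 − 10 + 5 = 0, which agrees with 1 − 1 + 0 = 0.
(K is a triangulation of the Möbius band.)

Hence the Betti numbers are b_0 = 1, b_1 = 1, b_2 = 0.

b_0 = 1, b_1 = 1, b_2 = 0.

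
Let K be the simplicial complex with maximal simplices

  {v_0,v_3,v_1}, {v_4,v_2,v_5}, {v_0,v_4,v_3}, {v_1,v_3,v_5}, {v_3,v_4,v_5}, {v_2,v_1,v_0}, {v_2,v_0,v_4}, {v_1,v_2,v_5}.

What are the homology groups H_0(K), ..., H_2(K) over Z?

H_0 = Z,  H_1 = 0,  H_2 = Z.

Fix the vertex order v_0 < v_1 < v_2 < v_3 < v_4 < v_5 and write every simplex with vertices in increasing order. Then dim K = 2 and the simplices of K are:

  0-simplices (6): [v_0], [v_1], [v_2], [v_3], [v_4], [v_5]
  1-simplices (12): [v_0,v_1], [v_0,v_2], [v_0,v_3], [v_0,v_4], [v_1,v_2], [v_1,v_3], [v_1,v_5], [v_2,v_4], [v_2,v_5], [v_3,v_4], [v_3,v_5], [v_4,v_5]
  2-simplices (8): [v_0,v_1,v_2], [v_0,v_1,v_3], [v_0,v_2,v_4], [v_0,v_3,v_4], [v_1,v_2,v_5], [v_1,v_3,v_5], [v_2,v_4,v_5], [v_3,v_4,v_5]

giving chain groups C_0 ≅ Z^6, C_1 ≅ Z^12, C_2 ≅ Z^8.

∂_1: C_1 → C_0 is given by ∂[p,q] = [q] − [p]. For instance
  ∂[v_2,v_5] = [v_5] − [v_2].
The 6×12 boundary matrix has rank 5 and Smith normal form diag(1,1,1,1,1).

The boundary map ∂_2: C_2 → C_1 sends each 2-simplex [p,q,r] to [q,r] − [p,r] + [p,q]. For instance
  ∂[v_0,v_1,v_2] = [v_1,v_2] − [v_0,v_2] + [v_0,v_1],
  ∂[v_1,v_2,v_5] = [v_2,v_5] − [v_1,v_5] + [v_1,v_2].
The resulting 12×8 matrix has rank 7, and its Smith normal form has invariant factors (1,1,1,1,1,1,1).

From H_k ≅ ker(∂_k) / im(∂_{k+1}) we obtain:

  H_0: rank C_0 − rank ∂_1 = 6 − 5 = 1, and the invariant factors of ∂_1 are all 1, so H_0 = Z.
  H_1: rank ker ∂_1 − rank ∂_2 = (12 − 5) − 7 = 0, and the invariant factors of ∂_2 are all 1, so H_1 = 0.
  H_2: rank ker ∂_2 − rank ∂_3 = (8 − 7) − 0 = 1, and there is no ∂_3, so H_2 = Z.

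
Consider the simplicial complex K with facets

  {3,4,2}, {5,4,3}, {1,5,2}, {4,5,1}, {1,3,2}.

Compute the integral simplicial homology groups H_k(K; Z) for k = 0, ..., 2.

H_0 = Z,  H_1 = Z,  H_2 = 0.

Take the total order 1 < 2 < 3 < 4 < 5 on the vertex set. Then K (dimension 2) consists of the simplices:

  0-simplices (5): [1], [2], [3], [4], [5]
  1-simplices (10): [1,2], [1,3], [1,4], [1,5], [2,3], [2,4], [2,5], [3,4], [3,5], [4,5]
  2-simplices (5): [1,2,3], [1,2,5], [1,4,5], [2,3,4], [3,4,5]

Hence C_0 ≅ Z^5, C_1 ≅ Z^10, C_2 ≅ Z^5.

Boundary ∂_1: C_1 → C_0 sends each edge [p,q] (with p < q) to q − p.
As a 5×10 matrix over Z this has rank 4, with invariant factors (1,1,1,1).

Boundary ∂_2: C_2 → C_1 acts by ∂[p,q,r] = [q,r] − [p,r] + [p,q]. For instance
  ∂[1,2,5] = [2,5] − [1,5] + [1,2],
  ∂[1,4,5] = [4,5] − [1,5] + [1,4].
This gives a 10×5 integer matrix of rank 5; reducing to Smith normal form yields diagonal entries (1,1,1,1,1).

From H_k ≅ ker(∂_k) / im(∂_{k+1}) we obtain:

  H_0: rank C_0 − rank ∂_1 = 5 − 4 = 1, and the invariant factors of ∂_1 are all 1, so H_0 = Z.
  H_1: rank ker ∂_1 − rank ∂_2 = (10 − 4) − 5 = 1, and the invariant factors of ∂_2 are all 1, so H_1 = Z.
  H_2: rank ker ∂_2 − rank ∂_3 = (5 − 5) − 0 = 0, and there is no ∂_3, so H_2 = 0.

(K is a triangulation of the Möbius band.)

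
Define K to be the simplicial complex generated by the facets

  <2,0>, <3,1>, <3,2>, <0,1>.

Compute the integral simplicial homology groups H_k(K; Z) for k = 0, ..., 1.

We work with the vertex ordering 0 < 1 < 2 < 3. The simplices of K, each written with vertices in increasing order, are:

  0-simplices (4): [0], [1], [2], [3]
  1-simplices (4): [0,1], [0,2], [1,3], [2,3]

giving chain groups C_0 ≅ Z^4, C_1 ≅ Z^4.

∂_1: C_1 → C_0 maps an edge to its endpoints' difference, ∂[p,q] = q − p. For instance
  ∂[0,1] = [1] − [0].
The 4×4 boundary matrix has rank 3 and Smith normal form diag(1,1,1).

Now H_k = ker ∂_k / im ∂_{k+1}, so:

  H_0: rank C_0 − rank ∂_1 = 4 − 3 = 1, and the invariant factors of ∂_1 are all 1, so H_0 = Z.
  H_1: rank ker ∂_1 − rank ∂_2 = (4 − 3) − 0 = 1, and there is no ∂_2, so H_1 = Z.

H_0 = Z,  H_1 = Z.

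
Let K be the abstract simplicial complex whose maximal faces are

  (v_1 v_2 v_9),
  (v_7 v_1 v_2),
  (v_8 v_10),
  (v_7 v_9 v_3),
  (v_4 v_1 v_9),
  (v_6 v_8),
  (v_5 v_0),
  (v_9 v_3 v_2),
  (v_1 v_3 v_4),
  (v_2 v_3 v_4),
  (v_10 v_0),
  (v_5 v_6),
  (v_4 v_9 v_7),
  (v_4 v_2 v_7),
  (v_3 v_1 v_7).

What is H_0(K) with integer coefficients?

Fix the vertex order v_0 < v_1 < v_2 < v_3 < v_4 < v_5 < v_6 < v_7 < v_8 < v_9 < v_10 and write every simplex with vertices in increasing order. Then dim K = 2 and the simplices of K are:

  0-simplices (11): [v_0], [v_1], [v_2], [v_3], [v_4], [v_5], [v_6], [v_7], [v_8], [v_9], [v_10]
  1-simplices (20): (20 of them)
  2-simplices (10): [v_1,v_2,v_7], [v_1,v_2,v_9], [v_1,v_3,v_4], [v_1,v_3,v_7], [v_1,v_4,v_9], [v_2,v_3,v_4], [v_2,v_3,v_9], [v_2,v_4,v_7], [v_3,v_7,v_9], [v_4,v_7,v_9]

so the chain groups are C_0 ≅ Z^11, C_1 ≅ Z^20, C_2 ≅ Z^10.

Boundary ∂_1: C_1 → C_0 is given by ∂[p,q] = [q] − [p].
This gives a 11×20 integer matrix of rank 9; reducing to Smith normal form yields diagonal entries (1,1,1,1,1,1,1,1,1).

∂_2: C_2 → C_1 acts by ∂[p,q,r] = [q,r] − [p,r] + [p,q]. For instance
  ∂[v_3,v_7,v_9] = [v_7,v_9] − [v_3,v_9] + [v_3,v_7],
  ∂[v_2,v_3,v_4] = [v_3,v_4] − [v_2,v_4] + [v_2,v_3].
The 20×10 boundary matrix has rank 10 and Smith normal form diag(1,1,1,1,1,1,1,1,1,2).

Reading off H_k = ker ∂_k / im ∂_{k+1}:

  H_0: rank C_0 − rank ∂_1 = 11 − 9 = 2, and the invariant factors of ∂_1 are all 1, so H_0 = Z^2.

H_0 = Z^2.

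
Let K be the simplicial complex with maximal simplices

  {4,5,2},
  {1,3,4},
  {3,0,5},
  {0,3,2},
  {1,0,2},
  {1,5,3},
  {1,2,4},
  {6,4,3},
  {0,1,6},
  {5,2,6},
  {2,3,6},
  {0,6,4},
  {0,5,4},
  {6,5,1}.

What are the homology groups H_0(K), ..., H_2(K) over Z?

Fix the vertex order 0 < 1 < 2 < 3 < 4 < 5 < 6 and write every simplex with vertices in increasing order. Then dim K = 2 and the simplices of K are:

  0-simplices (7): [0], [1], [2], [3], [4], [5], [6]
  1-simplices (21): [0,1], [0,2], [0,3], [0,4], [0,5], [0,6], [1,2], [1,3], [1,4], [1,5], [1,6], [2,3], [2,4], [2,5], [2,6], [3,4], [3,5], [3,6], [4,5], [4,6], [5,6]
  2-simplices (14): [0,1,2], [0,1,6], [0,2,3], [0,3,5], [0,4,5], [0,4,6], [1,2,4], [1,3,4], [1,3,5], [1,5,6], [2,3,6], [2,4,5], [2,5,6], [3,4,6]

giving chain groups C_0 ≅ Z^7, C_1 ≅ Z^21, C_2 ≅ Z^14.

The boundary map ∂_1: C_1 → C_0 maps an edge to its endpoints' difference, ∂[p,q] = q − p.
This gives a 7×21 integer matrix of rank 6; reducing to Smith normal form yields diagonal entries (1,1,1,1,1,1).

Boundary ∂_2: C_2 → C_1 acts by ∂[p,q,r] = [q,r] − [p,r] + [p,q]. For instance
  ∂[1,5,6] = [5,6] − [1,6] + [1,5],
  ∂[0,1,2] = [1,2] − [0,2] + [0,1].
As a 21×14 matrix over Z this has rank 13, with invariant factors (1,1,1,1,1,1,1,1,1,1,1,1,1).

Now H_k = ker ∂_k / im ∂_{k+1}, so:

  H_0: rank C_0 − rank ∂_1 = 7 − 6 = 1, and the invariant factors of ∂_1 are all 1, so H_0 = Z.
  H_1: rank ker ∂_1 − rank ∂_2 = (21 − 6) − 13 = 2, and the invariant factors of ∂_2 are all 1, so H_1 = Z^2.
  H_2: rank ker ∂_2 − rank ∂_3 = (14 − 13) − 0 = 1, and there is no ∂_3, so H_2 = Z.

(K is a triangulation of the torus T^2.)

H_0 ≅ Z,  H_1 ≅ Z^2,  H_2 ≅ Z.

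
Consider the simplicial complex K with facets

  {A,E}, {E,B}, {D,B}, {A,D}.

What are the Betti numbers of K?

K has 4 vertices, 4 edges.
rank ∂_0 = 0, rank ∂_1 = 3 ⇒ b_0 = 4 − 0 − 3 = 1; all invariant factors of ∂_1 are 1 so no torsion. So H_0 ≅ Z.
rank ∂_1 = 3, rank ∂_2 = 0 ⇒ b_1 = 4 − 3 − 0 = 1. So H_1 ≅ Z.

b_0 = 1, b_1 = 1.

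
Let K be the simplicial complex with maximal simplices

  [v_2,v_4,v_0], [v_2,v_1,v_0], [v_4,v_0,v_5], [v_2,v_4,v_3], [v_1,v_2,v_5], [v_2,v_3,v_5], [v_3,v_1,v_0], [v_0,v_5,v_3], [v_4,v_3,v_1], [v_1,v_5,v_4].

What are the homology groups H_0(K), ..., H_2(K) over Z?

H_0 = Z,  H_1 = Z_2,  H_2 = 0.

Fix the vertex order v_0 < v_1 < v_2 < v_3 < v_4 < v_5 and write every simplex with vertices in increasing order. Then dim K = 2 and the simplices of K are:

  0-simplices (6): [v_0], [v_1], [v_2], [v_3], [v_4], [v_5]
  1-simplices (15): (15 of them)
  2-simplices (10): [v_0,v_1,v_2], [v_0,v_1,v_3], [v_0,v_2,v_4], [v_0,v_3,v_5], [v_0,v_4,v_5], [v_1,v_2,v_5], [v_1,v_3,v_4], [v_1,v_4,v_5], [v_2,v_3,v_4], [v_2,v_3,v_5]

giving chain groups C_0 ≅ Z^6, C_1 ≅ Z^15, C_2 ≅ Z^10.

The boundary map ∂_1: C_1 → C_0 is given by ∂[p,q] = [q] − [p].
The resulting 6×15 matrix has rank 5, and its Smith normal form has invariant factors (1,1,1,1,1).

∂_2: C_2 → C_1 maps a triangle to the signed sum of its edges. For instance
  ∂[v_0,v_4,v_5] = [v_4,v_5] − [v_0,v_5] + [v_0,v_4],
  ∂[v_0,v_1,v_3] = [v_1,v_3] − [v_0,v_3] + [v_0,v_1].
The 15×10 boundary matrix has rank 10 and Smith normal form diag(1,1,1,1,1,1,1,1,1,2).

Computing H_k = (kernel of ∂_k) / (image of ∂_{k+1}):

  H_0: rank C_0 − rank ∂_1 = 6 − 5 = 1, and the invariant factors of ∂_1 are all 1, so H_0 = Z.
  H_1: rank ker ∂_1 − rank ∂_2 = (15 − 5) − 10 = 0, and ∂_2 has invariant factor 2 > 1, so H_1 = Z_2.
  H_2: rank ker ∂_2 − rank ∂_3 = (10 − 10) − 0 = 0, and there is no ∂_3, so H_2 = 0.

As a check, the Euler characteristic is 6 − 15 + 10 = 1, which agrees with 1 − 0 + 0 = 1.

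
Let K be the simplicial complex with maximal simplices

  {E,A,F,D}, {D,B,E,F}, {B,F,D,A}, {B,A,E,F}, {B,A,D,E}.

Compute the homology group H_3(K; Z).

H_3 = Z.

Order the vertices as A < B < D < E < F. Listing each simplex with vertices in this order, K has dimension 3 with simplices:

  0-simplices (5): A, B, D, E, F
  1-simplices (10): AB, AD, AE, AF, BD, BE, BF, DE, DF, EF
  2-simplices (10): ABD, ABE, ABF, ADE, ADF, AEF, BDE, BDF, BEF, DEF
  3-simplices (5): ABDE, ABDF, ABEF, ADEF, BDEF

so the chain groups are C_0 ≅ Z^5, C_1 ≅ Z^10, C_2 ≅ Z^10, C_3 ≅ Z^5.

Boundary ∂_1: C_1 → C_0 sends each edge [p,q] (with p < q) to q − p. For instance
  ∂EF = F − E.
The 5×10 boundary matrix has rank 4 and Smith normal form diag(1,1,1,1).

Boundary ∂_2: C_2 → C_1 acts by ∂[p,q,r] = [q,r] − [p,r] + [p,q]. For instance
  ∂AEF = EF − AF + AE,
  ∂BDE = DE − BE + BD.
As a 10×10 matrix over Z this has rank 6, with invariant factors (1,1,1,1,1,1).

∂_3: C_3 → C_2 sends each 3-simplex σ to the alternating sum Σ_i (−1)^i (σ with its i-th vertex removed). For instance
  ∂ADEF = DEF − AEF + ADF − ADE,
  ∂BDEF = DEF − BEF + BDF − BDE.
The 10×5 boundary matrix has rank 4 and Smith normal form diag(1,1,1,1).

Reading off H_k = ker ∂_k / im ∂_{k+1}:

  H_3: rank ker ∂_3 − rank ∂_4 = (5 − 4) − 0 = 1, and there is no ∂_4, so H_3 = Z.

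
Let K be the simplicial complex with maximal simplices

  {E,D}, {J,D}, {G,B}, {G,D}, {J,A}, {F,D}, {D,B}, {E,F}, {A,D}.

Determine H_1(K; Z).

Take the total order A < B < D < E < F < G < J on the vertex set. Then K (dimension 1) consists of the simplices:

  0-simplices (7): A, B, D, E, F, G, J
  1-simplices (9): AD, AJ, BD, BG, DE, DF, DG, DJ, EF

giving chain groups C_0 ≅ Z^7, C_1 ≅ Z^9.

Boundary ∂_1: C_1 → C_0 is given by ∂[p,q] = [q] − [p]. For instance
  ∂EF = F − E.
As a 7×9 matrix over Z this has rank 6, with invariant factors (1,1,1,1,1,1).

Reading off H_k = ker ∂_k / im ∂_{k+1}:

  H_1: rank ker ∂_1 − rank ∂_2 = (9 − 6) − 0 = 3, and there is no ∂_2, so H_1 = Z^3.

H_1 = Z^3.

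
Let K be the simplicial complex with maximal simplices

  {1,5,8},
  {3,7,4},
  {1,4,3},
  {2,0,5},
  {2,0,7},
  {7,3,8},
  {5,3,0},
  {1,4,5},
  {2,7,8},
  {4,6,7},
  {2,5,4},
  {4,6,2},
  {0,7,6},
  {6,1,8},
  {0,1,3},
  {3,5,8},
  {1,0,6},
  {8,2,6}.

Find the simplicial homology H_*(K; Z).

Fix the vertex order 0 < 1 < 2 < 3 < 4 < 5 < 6 < 7 < 8 and write every simplex with vertices in increasing order. Then dim K = 2 and the simplices of K are:

  0-simplices (9): [0], [1], [2], [3], [4], [5], [6], [7], [8]
  1-simplices (27): (27 of them)
  2-simplices (18): [0,1,3], [0,1,6], [0,2,5], [0,2,7], [0,3,5], [0,6,7], [1,3,4], [1,4,5], [1,5,8], [1,6,8], [2,4,5], [2,4,6], [2,6,8], [2,7,8], [3,4,7], [3,5,8], [3,7,8], [4,6,7]

Hence C_0 ≅ Z^9, C_1 ≅ Z^27, C_2 ≅ Z^18.

Boundary ∂_1: C_1 → C_0 maps an edge to its endpoints' difference, ∂[p,q] = q − p. For instance
  ∂[0,1] = [1] − [0].
As a 9×27 matrix over Z this has rank 8, with invariant factors (1,1,1,1,1,1,1,1).

The boundary map ∂_2: C_2 → C_1 sends each 2-simplex [p,q,r] to [q,r] − [p,r] + [p,q]. For instance
  ∂[2,4,6] = [4,6] − [2,6] + [2,4],
  ∂[2,7,8] = [7,8] − [2,8] + [2,7].
As a 27×18 matrix over Z this has rank 18, with invariant factors (1,1,1,1,1,1,1,1,1,1,1,1,1,1,1,1,1,2).

Reading off H_k = ker ∂_k / im ∂_{k+1}:

  H_0: rank C_0 − rank ∂_1 = 9 − 8 = 1, and the invariant factors of ∂_1 are all 1, so H_0 ≅ Z.
  H_1: rank ker ∂_1 − rank ∂_2 = (27 − 8) − 18 = 1, and ∂_2 has invariant factor 2 > 1, so H_1 ≅ Z ⊕ Z/2Z.
  H_2: rank ker ∂_2 − rank ∂_3 = (18 − 18) − 0 = 0, and there is no ∂_3, so H_2 ≅ 0.

(K is a triangulation of the Klein bottle.)

H_0 = Z,  H_1 = Z ⊕ Z/2Z,  H_2 = 0.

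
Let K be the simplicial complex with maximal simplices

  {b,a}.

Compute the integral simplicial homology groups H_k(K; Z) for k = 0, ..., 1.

Order the vertices as a < b. Listing each simplex with vertices in this order, K has dimension 1 with simplices:

  0-simplices (2): a, b
  1-simplices (1): ab

so the chain groups are C_0 ≅ Z^2, C_1 ≅ Z^1.

∂_1: C_1 → C_0 maps an edge to its endpoints' difference, ∂[p,q] = q − p.
As a 2×1 matrix over Z this has rank 1, with invariant factors (1).

Now H_k = ker ∂_k / im ∂_{k+1}, so:

  H_0: rank C_0 − rank ∂_1 = 2 − 1 = 1, and the invariant factors of ∂_1 are all 1, so H_0 = Z.
  H_1: rank ker ∂_1 − rank ∂_2 = (1 − 1) − 0 = 0, and there is no ∂_2, so H_1 = 0.

H_0 = Z,  H_1 = 0.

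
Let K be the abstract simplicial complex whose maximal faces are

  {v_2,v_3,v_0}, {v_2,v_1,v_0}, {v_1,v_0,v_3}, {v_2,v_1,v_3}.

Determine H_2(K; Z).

We work with the vertex ordering v_0 < v_1 < v_2 < v_3. The simplices of K, each written with vertices in increasing order, are:

  0-simplices (4): [v_0], [v_1], [v_2], [v_3]
  1-simplices (6): [v_0,v_1], [v_0,v_2], [v_0,v_3], [v_1,v_2], [v_1,v_3], [v_2,v_3]
  2-simplices (4): [v_0,v_1,v_2], [v_0,v_1,v_3], [v_0,v_2,v_3], [v_1,v_2,v_3]

Hence C_0 ≅ Z^4, C_1 ≅ Z^6, C_2 ≅ Z^4.

∂_1: C_1 → C_0 maps an edge to its endpoints' difference, ∂[p,q] = q − p. For instance
  ∂[v_0,v_2] = [v_2] − [v_0].
This gives a 4×6 integer matrix of rank 3; reducing to Smith normal form yields diagonal entries (1,1,1).

Boundary ∂_2: C_2 → C_1 sends each 2-simplex [p,q,r] to [q,r] − [p,r] + [p,q]. For instance
  ∂[v_0,v_1,v_2] = [v_1,v_2] − [v_0,v_2] + [v_0,v_1],
  ∂[v_1,v_2,v_3] = [v_2,v_3] − [v_1,v_3] + [v_1,v_2].
This gives a 6×4 integer matrix of rank 3; reducing to Smith normal form yields diagonal entries (1,1,1).

Reading off H_k = ker ∂_k / im ∂_{k+1}:

  H_2: rank ker ∂_2 − rank ∂_3 = (4 − 3) − 0 = 1, and there is no ∂_3, so H_2 ≅ Z.

H_2 = Z.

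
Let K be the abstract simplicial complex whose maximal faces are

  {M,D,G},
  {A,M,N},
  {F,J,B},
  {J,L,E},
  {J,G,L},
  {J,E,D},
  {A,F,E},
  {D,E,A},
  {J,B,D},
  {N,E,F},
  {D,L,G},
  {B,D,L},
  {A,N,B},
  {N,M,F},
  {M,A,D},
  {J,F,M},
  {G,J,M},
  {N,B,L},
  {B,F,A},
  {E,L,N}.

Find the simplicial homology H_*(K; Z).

Take the total order A < B < D < E < F < G < J < L < M < N on the vertex set. Then K (dimension 2) consists of the simplices:

  0-simplices (10): A, B, D, E, F, G, J, L, M, N
  1-simplices (30): AB, AD, AE, AF, AM, AN, BD, BF, BJ, BL, BN, DE, DG, DJ, DL, DM, EF, EJ, EL, EN, FJ, FM, FN, GJ, GL, GM, JL, JM, LN, MN
  2-simplices (20): ABF, ABN, ADE, ADM, AEF, AMN, BDJ, BDL, BFJ, BLN, DEJ, DGL, DGM, EFN, EJL, ELN, FJM, FMN, GJL, GJM

giving chain groups C_0 ≅ Z^10, C_1 ≅ Z^30, C_2 ≅ Z^20.

The boundary map ∂_1: C_1 → C_0 maps an edge to its endpoints' difference, ∂[p,q] = q − p.
The 10×30 boundary matrix has rank 9 and Smith normal form diag(1,1,1,1,1,1,1,1,1).

∂_2: C_2 → C_1 sends each 2-simplex [p,q,r] to [q,r] − [p,r] + [p,q]. For instance
  ∂AEF = EF − AF + AE,
  ∂ABF = BF − AF + AB.
The 30×20 boundary matrix has rank 20 and Smith normal form diag(1,1,1,1,1,1,1,1,1,1,1,1,1,1,1,1,1,1,1,2).

Now H_k = ker ∂_k / im ∂_{k+1}, so:

  H_0: rank C_0 − rank ∂_1 = 10 − 9 = 1, and the invariant factors of ∂_1 are all 1, so H_0 ≅ Z.
  H_1: rank ker ∂_1 − rank ∂_2 = (30 − 9) − 20 = 1, and ∂_2 has invariant factor 2 > 1, so H_1 ≅ Z ⊕ Z_2.
  H_2: rank ker ∂_2 − rank ∂_3 = (20 − 20) − 0 = 0, and there is no ∂_3, so H_2 ≅ 0.

H_0 = Z,  H_1 = Z ⊕ Z_2,  H_2 = 0.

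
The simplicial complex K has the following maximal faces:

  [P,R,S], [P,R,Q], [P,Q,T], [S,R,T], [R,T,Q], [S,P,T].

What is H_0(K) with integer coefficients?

H_0 ≅ Z.

Take the total order P < Q < R < S < T on the vertex set. Then K (dimension 2) consists of the simplices:

  0-simplices (5): P, Q, R, S, T
  1-simplices (9): PQ, PR, PS, PT, QR, QT, RS, RT, ST
  2-simplices (6): PQR, PQT, PRS, PST, QRT, RST

giving chain groups C_0 ≅ Z^5, C_1 ≅ Z^9, C_2 ≅ Z^6.

The boundary map ∂_1: C_1 → C_0 is given by ∂[p,q] = [q] − [p]. For instance
  ∂ST = T − S.
The 5×9 boundary matrix has rank 4 and Smith normal form diag(1,1,1,1).

∂_2: C_2 → C_1 sends each 2-simplex [p,q,r] to [q,r] − [p,r] + [p,q]. For instance
  ∂PQR = QR − PR + PQ,
  ∂QRT = RT − QT + QR.
The resulting 9×6 matrix has rank 5, and its Smith normal form has invariant factors (1,1,1,1,1).

Reading off H_k = ker ∂_k / im ∂_{k+1}:

  H_0: rank C_0 − rank ∂_1 = 5 − 4 = 1, and the invariant factors of ∂_1 are all 1, so H_0 ≅ Z.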